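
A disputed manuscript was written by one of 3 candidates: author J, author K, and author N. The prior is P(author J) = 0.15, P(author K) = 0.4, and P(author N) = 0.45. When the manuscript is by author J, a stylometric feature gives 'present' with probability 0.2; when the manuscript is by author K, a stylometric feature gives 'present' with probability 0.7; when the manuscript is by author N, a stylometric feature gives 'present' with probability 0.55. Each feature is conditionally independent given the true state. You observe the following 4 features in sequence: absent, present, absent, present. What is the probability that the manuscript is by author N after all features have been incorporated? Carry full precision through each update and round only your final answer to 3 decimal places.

0.562

After 'absent': normaliser = 0.8·0.1500 + 0.3·0.4000 + 0.45·0.4500; P(author J) ≈ 0.2712, P(author K) ≈ 0.2712, P(author N) ≈ 0.4576
After 'present': normaliser = 0.2·0.2712 + 0.7·0.2712 + 0.55·0.4576; P(author J) ≈ 0.1094, P(author K) ≈ 0.3829, P(author N) ≈ 0.5077
After 'absent': normaliser = 0.8·0.1094 + 0.3·0.3829 + 0.45·0.5077; P(author J) ≈ 0.2031, P(author K) ≈ 0.2666, P(author N) ≈ 0.5303
After 'present': normaliser = 0.2·0.2031 + 0.7·0.2666 + 0.55·0.5303; P(author J) ≈ 0.0783, P(author K) ≈ 0.3597, P(author N) ≈ 0.5620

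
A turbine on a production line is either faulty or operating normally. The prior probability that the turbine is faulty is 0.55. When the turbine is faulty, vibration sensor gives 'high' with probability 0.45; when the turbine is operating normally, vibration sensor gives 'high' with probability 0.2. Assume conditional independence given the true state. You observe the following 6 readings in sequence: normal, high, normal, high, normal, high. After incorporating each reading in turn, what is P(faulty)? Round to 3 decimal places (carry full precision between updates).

0.819

Each posterior becomes the prior for the next update.
After 'normal': P(faulty) = 0.55·0.5500 / (0.55·0.5500 + 0.8·0.4500) ≈ 0.4566
After 'high': P(faulty) = 0.45·0.4566 / (0.45·0.4566 + 0.2·0.5434) ≈ 0.6541
After 'normal': P(faulty) = 0.55·0.6541 / (0.55·0.6541 + 0.8·0.3459) ≈ 0.5652
After 'high': P(faulty) = 0.45·0.5652 / (0.45·0.5652 + 0.2·0.4348) ≈ 0.7452
After 'normal': P(faulty) = 0.55·0.7452 / (0.55·0.7452 + 0.8·0.2548) ≈ 0.6678
After 'high': P(faulty) = 0.45·0.6678 / (0.45·0.6678 + 0.2·0.3322) ≈ 0.8190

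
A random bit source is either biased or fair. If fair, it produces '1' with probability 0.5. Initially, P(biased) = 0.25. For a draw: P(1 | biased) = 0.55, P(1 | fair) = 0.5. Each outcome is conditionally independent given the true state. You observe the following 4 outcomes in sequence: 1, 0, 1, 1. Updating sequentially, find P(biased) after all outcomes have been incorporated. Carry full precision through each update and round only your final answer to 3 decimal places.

After '1': P(biased) = 0.55·0.2500 / (0.55·0.2500 + 0.5·0.7500) ≈ 0.2683
After '0': P(biased) = 0.45·0.2683 / (0.45·0.2683 + 0.5·0.7317) ≈ 0.2481
After '1': P(biased) = 0.55·0.2481 / (0.55·0.2481 + 0.5·0.7519) ≈ 0.2663
After '1': P(biased) = 0.55·0.2663 / (0.55·0.2663 + 0.5·0.7337) ≈ 0.2854

0.285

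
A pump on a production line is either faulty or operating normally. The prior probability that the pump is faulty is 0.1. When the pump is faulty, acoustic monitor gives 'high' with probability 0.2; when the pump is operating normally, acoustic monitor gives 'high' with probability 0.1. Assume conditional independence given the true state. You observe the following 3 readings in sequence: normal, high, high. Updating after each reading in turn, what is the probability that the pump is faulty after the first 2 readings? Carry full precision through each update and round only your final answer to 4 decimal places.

0.1649

After 'normal': P(faulty) = 0.8·0.1000 / (0.8·0.1000 + 0.9·0.9000) ≈ 0.0899
After 'high': P(faulty) = 0.2·0.0899 / (0.2·0.0899 + 0.1·0.9101) ≈ 0.1649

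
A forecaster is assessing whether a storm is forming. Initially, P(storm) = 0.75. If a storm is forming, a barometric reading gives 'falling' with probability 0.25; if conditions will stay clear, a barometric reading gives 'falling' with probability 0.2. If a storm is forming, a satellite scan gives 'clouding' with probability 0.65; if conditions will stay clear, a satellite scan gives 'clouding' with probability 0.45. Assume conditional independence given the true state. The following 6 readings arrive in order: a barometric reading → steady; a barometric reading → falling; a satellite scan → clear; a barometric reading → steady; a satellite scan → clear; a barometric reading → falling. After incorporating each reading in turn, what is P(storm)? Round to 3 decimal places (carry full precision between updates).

0.625

After a barometric reading='steady': P(storm) = 0.75·0.7500 / (0.75·0.7500 + 0.8·0.2500) ≈ 0.7377
After a barometric reading='falling': P(storm) = 0.25·0.7377 / (0.25·0.7377 + 0.2·0.2623) ≈ 0.7785
After a satellite scan='clear': P(storm) = 0.35·0.7785 / (0.35·0.7785 + 0.55·0.2215) ≈ 0.6911
After a barometric reading='steady': P(storm) = 0.75·0.6911 / (0.75·0.6911 + 0.8·0.3089) ≈ 0.6771
After a satellite scan='clear': P(storm) = 0.35·0.6771 / (0.35·0.6771 + 0.55·0.3229) ≈ 0.5717
After a barometric reading='falling': P(storm) = 0.25·0.5717 / (0.25·0.5717 + 0.2·0.4283) ≈ 0.6252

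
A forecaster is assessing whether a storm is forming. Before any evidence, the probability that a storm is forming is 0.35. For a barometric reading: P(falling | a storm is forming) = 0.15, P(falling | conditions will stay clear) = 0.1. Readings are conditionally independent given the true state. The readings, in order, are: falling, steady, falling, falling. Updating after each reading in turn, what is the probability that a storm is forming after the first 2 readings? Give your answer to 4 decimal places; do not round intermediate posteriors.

Apply Bayes' rule sequentially, carrying P(storm) forward.
After 'falling': P(storm) = 0.15·0.3500 / (0.15·0.3500 + 0.1·0.6500) ≈ 0.4468
After 'steady': P(storm) = 0.85·0.4468 / (0.85·0.4468 + 0.9·0.5532) ≈ 0.4327

0.4327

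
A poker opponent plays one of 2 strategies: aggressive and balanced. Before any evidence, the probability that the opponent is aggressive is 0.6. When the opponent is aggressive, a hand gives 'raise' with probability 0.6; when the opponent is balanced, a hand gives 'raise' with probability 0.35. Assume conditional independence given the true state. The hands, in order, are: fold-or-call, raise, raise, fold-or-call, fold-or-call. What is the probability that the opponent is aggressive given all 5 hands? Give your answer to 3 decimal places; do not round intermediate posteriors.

After 'fold-or-call': P(aggressive) = 0.4·0.6000 / (0.4·0.6000 + 0.65·0.4000) ≈ 0.4800
After 'raise': P(aggressive) = 0.6·0.4800 / (0.6·0.4800 + 0.35·0.5200) ≈ 0.6128
After 'raise': P(aggressive) = 0.6·0.6128 / (0.6·0.6128 + 0.35·0.3872) ≈ 0.7307
After 'fold-or-call': P(aggressive) = 0.4·0.7307 / (0.4·0.7307 + 0.65·0.2693) ≈ 0.6254
After 'fold-or-call': P(aggressive) = 0.4·0.6254 / (0.4·0.6254 + 0.65·0.3746) ≈ 0.5067

0.507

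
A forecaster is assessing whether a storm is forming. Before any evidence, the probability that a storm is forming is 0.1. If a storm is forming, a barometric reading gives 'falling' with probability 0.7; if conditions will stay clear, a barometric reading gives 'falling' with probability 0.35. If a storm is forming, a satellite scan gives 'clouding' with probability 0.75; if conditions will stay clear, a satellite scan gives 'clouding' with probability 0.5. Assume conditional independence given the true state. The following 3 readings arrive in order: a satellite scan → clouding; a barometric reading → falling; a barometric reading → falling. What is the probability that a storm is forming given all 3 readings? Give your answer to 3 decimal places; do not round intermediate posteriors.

0.400

After a satellite scan='clouding': P(storm) = 0.75·0.1000 / (0.75·0.1000 + 0.5·0.9000) ≈ 0.1429
After a barometric reading='falling': P(storm) = 0.7·0.1429 / (0.7·0.1429 + 0.35·0.8571) ≈ 0.2500
After a barometric reading='falling': P(storm) = 0.7·0.2500 / (0.7·0.2500 + 0.35·0.7500) ≈ 0.4000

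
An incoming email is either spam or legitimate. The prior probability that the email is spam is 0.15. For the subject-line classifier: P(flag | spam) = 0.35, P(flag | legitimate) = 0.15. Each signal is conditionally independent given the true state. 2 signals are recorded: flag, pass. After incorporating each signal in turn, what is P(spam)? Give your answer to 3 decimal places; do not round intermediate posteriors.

After 'flag': P(spam) = 0.35·0.1500 / (0.35·0.1500 + 0.15·0.8500) ≈ 0.2917
After 'pass': P(spam) = 0.65·0.2917 / (0.65·0.2917 + 0.85·0.7083) ≈ 0.2395

0.239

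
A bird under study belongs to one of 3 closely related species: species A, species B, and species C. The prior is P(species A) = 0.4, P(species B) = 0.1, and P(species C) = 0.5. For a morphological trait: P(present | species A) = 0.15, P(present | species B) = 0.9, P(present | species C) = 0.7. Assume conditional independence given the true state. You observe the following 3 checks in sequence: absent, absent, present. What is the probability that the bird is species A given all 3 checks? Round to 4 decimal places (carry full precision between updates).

0.5723

After 'absent': normaliser = 0.85·0.4000 + 0.1·0.1000 + 0.3·0.5000; P(species A) ≈ 0.6800, P(species B) ≈ 0.0200, P(species C) ≈ 0.3000
After 'absent': normaliser = 0.85·0.6800 + 0.1·0.0200 + 0.3·0.3000; P(species A) ≈ 0.8627, P(species B) ≈ 0.0030, P(species C) ≈ 0.1343
After 'present': normaliser = 0.15·0.8627 + 0.9·0.0030 + 0.7·0.1343; P(species A) ≈ 0.5723, P(species B) ≈ 0.0119, P(species C) ≈ 0.4158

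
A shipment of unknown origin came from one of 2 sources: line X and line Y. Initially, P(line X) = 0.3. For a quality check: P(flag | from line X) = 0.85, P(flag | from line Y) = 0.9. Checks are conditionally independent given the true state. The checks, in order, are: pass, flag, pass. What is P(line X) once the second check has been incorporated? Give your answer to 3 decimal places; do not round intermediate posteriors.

After 'pass': P(line X) = 0.15·0.3000 / (0.15·0.3000 + 0.1·0.7000) ≈ 0.3913
After 'flag': P(line X) = 0.85·0.3913 / (0.85·0.3913 + 0.9·0.6087) ≈ 0.3778

0.378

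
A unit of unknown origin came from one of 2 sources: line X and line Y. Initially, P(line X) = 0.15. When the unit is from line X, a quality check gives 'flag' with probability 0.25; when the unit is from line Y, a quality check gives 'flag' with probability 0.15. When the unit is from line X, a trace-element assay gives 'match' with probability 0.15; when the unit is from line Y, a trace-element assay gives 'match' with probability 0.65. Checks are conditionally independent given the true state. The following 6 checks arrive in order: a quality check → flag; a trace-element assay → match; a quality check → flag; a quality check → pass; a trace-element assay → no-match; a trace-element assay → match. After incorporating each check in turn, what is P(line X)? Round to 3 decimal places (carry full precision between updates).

0.053

Apply Bayes' rule sequentially, carrying P(line X) forward.
After a quality check='flag': P(line X) = 0.25·0.1500 / (0.25·0.1500 + 0.15·0.8500) ≈ 0.2273
After a trace-element assay='match': P(line X) = 0.15·0.2273 / (0.15·0.2273 + 0.65·0.7727) ≈ 0.0636
After a quality check='flag': P(line X) = 0.25·0.0636 / (0.25·0.0636 + 0.15·0.9364) ≈ 0.1016
After a quality check='pass': P(line X) = 0.75·0.1016 / (0.75·0.1016 + 0.85·0.8984) ≈ 0.0908
After a trace-element assay='no-match': P(line X) = 0.85·0.0908 / (0.85·0.0908 + 0.35·0.9092) ≈ 0.1951
After a trace-element assay='match': P(line X) = 0.15·0.1951 / (0.15·0.1951 + 0.65·0.8049) ≈ 0.0530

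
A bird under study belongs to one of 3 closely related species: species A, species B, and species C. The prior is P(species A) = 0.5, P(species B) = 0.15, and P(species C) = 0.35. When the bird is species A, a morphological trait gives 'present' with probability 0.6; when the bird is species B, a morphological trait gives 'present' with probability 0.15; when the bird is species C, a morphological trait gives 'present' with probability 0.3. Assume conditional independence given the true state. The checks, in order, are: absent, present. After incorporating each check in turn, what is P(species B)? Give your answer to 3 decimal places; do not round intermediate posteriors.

After 'absent': normaliser = 0.4·0.5000 + 0.85·0.1500 + 0.7·0.3500; P(species A) ≈ 0.3493, P(species B) ≈ 0.2227, P(species C) ≈ 0.4279
After 'present': normaliser = 0.6·0.3493 + 0.15·0.2227 + 0.3·0.4279; P(species A) ≈ 0.5644, P(species B) ≈ 0.0899, P(species C) ≈ 0.3457

0.090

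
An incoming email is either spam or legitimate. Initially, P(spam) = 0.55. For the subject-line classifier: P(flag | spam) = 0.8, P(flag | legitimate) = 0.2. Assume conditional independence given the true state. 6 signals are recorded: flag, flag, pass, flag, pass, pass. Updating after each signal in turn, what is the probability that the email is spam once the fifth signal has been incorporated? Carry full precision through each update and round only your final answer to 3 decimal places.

0.830

Apply Bayes' rule sequentially, carrying P(spam) forward.
After 'flag': P(spam) = 0.8·0.5500 / (0.8·0.5500 + 0.2·0.4500) ≈ 0.8302
After 'flag': P(spam) = 0.8·0.8302 / (0.8·0.8302 + 0.2·0.1698) ≈ 0.9514
After 'pass': P(spam) = 0.2·0.9514 / (0.2·0.9514 + 0.8·0.0486) ≈ 0.8302
After 'flag': P(spam) = 0.8·0.8302 / (0.8·0.8302 + 0.2·0.1698) ≈ 0.9514
After 'pass': P(spam) = 0.2·0.9514 / (0.2·0.9514 + 0.8·0.0486) ≈ 0.8302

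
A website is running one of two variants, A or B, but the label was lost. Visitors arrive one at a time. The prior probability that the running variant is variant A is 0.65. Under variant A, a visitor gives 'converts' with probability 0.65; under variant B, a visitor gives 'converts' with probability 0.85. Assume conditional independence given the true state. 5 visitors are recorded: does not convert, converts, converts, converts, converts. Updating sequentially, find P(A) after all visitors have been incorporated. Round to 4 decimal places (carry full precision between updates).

After 'does not convert': P(A) = 0.35·0.6500 / (0.35·0.6500 + 0.15·0.3500) ≈ 0.8125
After 'converts': P(A) = 0.65·0.8125 / (0.65·0.8125 + 0.85·0.1875) ≈ 0.7682
After 'converts': P(A) = 0.65·0.7682 / (0.65·0.7682 + 0.85·0.2318) ≈ 0.7170
After 'converts': P(A) = 0.65·0.7170 / (0.65·0.7170 + 0.85·0.2830) ≈ 0.6596
After 'converts': P(A) = 0.65·0.6596 / (0.65·0.6596 + 0.85·0.3404) ≈ 0.5971

0.5971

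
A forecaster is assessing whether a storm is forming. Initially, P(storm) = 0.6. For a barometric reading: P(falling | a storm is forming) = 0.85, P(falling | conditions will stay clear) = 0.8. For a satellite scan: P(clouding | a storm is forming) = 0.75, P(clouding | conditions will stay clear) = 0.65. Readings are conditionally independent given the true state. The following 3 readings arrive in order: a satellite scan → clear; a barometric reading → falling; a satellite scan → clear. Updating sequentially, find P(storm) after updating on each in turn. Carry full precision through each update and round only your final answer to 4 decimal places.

0.4485

After a satellite scan='clear': P(storm) = 0.25·0.6000 / (0.25·0.6000 + 0.35·0.4000) ≈ 0.5172
After a barometric reading='falling': P(storm) = 0.85·0.5172 / (0.85·0.5172 + 0.8·0.4828) ≈ 0.5324
After a satellite scan='clear': P(storm) = 0.25·0.5324 / (0.25·0.5324 + 0.35·0.4676) ≈ 0.4485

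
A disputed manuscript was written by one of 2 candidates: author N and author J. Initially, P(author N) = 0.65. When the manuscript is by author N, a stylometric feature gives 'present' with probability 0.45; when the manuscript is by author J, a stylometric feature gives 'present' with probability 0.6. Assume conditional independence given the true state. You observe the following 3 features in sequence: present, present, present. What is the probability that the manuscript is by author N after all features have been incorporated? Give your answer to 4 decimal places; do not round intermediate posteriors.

0.4393

After 'present': P(author N) = 0.45·0.6500 / (0.45·0.6500 + 0.6·0.3500) ≈ 0.5821
After 'present': P(author N) = 0.45·0.5821 / (0.45·0.5821 + 0.6·0.4179) ≈ 0.5109
After 'present': P(author N) = 0.45·0.5109 / (0.45·0.5109 + 0.6·0.4891) ≈ 0.4393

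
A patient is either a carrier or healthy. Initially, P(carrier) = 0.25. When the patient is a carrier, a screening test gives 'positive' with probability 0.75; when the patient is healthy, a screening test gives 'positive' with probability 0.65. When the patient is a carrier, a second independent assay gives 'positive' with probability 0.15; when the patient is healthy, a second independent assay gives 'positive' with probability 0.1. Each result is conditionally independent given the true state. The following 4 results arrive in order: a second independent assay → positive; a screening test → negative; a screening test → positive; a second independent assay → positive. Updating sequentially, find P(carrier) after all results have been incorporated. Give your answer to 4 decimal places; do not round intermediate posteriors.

After a second independent assay='positive': P(carrier) = 0.15·0.2500 / (0.15·0.2500 + 0.1·0.7500) ≈ 0.3333
After a screening test='negative': P(carrier) = 0.25·0.3333 / (0.25·0.3333 + 0.35·0.6667) ≈ 0.2632
After a screening test='positive': P(carrier) = 0.75·0.2632 / (0.75·0.2632 + 0.65·0.7368) ≈ 0.2918
After a second independent assay='positive': P(carrier) = 0.15·0.2918 / (0.15·0.2918 + 0.1·0.7082) ≈ 0.3820

0.3820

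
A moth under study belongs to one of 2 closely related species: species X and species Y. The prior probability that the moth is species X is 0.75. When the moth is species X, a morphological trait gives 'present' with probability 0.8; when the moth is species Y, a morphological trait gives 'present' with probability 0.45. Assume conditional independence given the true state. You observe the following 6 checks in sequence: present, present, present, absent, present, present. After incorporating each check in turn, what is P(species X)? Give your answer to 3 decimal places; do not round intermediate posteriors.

0.951

After 'present': P(species X) = 0.8·0.7500 / (0.8·0.7500 + 0.45·0.2500) ≈ 0.8421
After 'present': P(species X) = 0.8·0.8421 / (0.8·0.8421 + 0.45·0.1579) ≈ 0.9046
After 'present': P(species X) = 0.8·0.9046 / (0.8·0.9046 + 0.45·0.0954) ≈ 0.9440
After 'absent': P(species X) = 0.2·0.9440 / (0.2·0.9440 + 0.55·0.0560) ≈ 0.8597
After 'present': P(species X) = 0.8·0.8597 / (0.8·0.8597 + 0.45·0.1403) ≈ 0.9159
After 'present': P(species X) = 0.8·0.9159 / (0.8·0.9159 + 0.45·0.0841) ≈ 0.9509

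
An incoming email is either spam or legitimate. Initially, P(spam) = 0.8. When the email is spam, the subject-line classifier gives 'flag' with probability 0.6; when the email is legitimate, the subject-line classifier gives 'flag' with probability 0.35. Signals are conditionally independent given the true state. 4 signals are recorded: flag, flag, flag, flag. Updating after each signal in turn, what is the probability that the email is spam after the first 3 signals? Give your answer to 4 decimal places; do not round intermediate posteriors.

Each posterior becomes the prior for the next update.
After 'flag': P(spam) = 0.6·0.8000 / (0.6·0.8000 + 0.35·0.2000) ≈ 0.8727
After 'flag': P(spam) = 0.6·0.8727 / (0.6·0.8727 + 0.35·0.1273) ≈ 0.9216
After 'flag': P(spam) = 0.6·0.9216 / (0.6·0.9216 + 0.35·0.0784) ≈ 0.9527

0.9527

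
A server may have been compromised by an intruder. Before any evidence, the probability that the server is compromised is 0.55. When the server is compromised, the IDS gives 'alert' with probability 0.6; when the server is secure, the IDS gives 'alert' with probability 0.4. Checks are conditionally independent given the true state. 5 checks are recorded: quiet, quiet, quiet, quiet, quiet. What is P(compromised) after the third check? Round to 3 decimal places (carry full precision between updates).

After 'quiet': P(compromised) = 0.4·0.5500 / (0.4·0.5500 + 0.6·0.4500) ≈ 0.4490
After 'quiet': P(compromised) = 0.4·0.4490 / (0.4·0.4490 + 0.6·0.5510) ≈ 0.3520
After 'quiet': P(compromised) = 0.4·0.3520 / (0.4·0.3520 + 0.6·0.6480) ≈ 0.2659

0.266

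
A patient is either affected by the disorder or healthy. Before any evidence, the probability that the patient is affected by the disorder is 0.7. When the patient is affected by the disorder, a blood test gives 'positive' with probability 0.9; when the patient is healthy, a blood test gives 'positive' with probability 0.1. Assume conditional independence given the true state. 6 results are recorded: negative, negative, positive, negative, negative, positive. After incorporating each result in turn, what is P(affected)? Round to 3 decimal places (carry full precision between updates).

0.028

After 'negative': P(affected) = 0.1·0.7000 / (0.1·0.7000 + 0.9·0.3000) ≈ 0.2059
After 'negative': P(affected) = 0.1·0.2059 / (0.1·0.2059 + 0.9·0.7941) ≈ 0.0280
After 'positive': P(affected) = 0.9·0.0280 / (0.9·0.0280 + 0.1·0.9720) ≈ 0.2059
After 'negative': P(affected) = 0.1·0.2059 / (0.1·0.2059 + 0.9·0.7941) ≈ 0.0280
After 'negative': P(affected) = 0.1·0.0280 / (0.1·0.0280 + 0.9·0.9720) ≈ 0.0032
After 'positive': P(affected) = 0.9·0.0032 / (0.9·0.0032 + 0.1·0.9968) ≈ 0.0280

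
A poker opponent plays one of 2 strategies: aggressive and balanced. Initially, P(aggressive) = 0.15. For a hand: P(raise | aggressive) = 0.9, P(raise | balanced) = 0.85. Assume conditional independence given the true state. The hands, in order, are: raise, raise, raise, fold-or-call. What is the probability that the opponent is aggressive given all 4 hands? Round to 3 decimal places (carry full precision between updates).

0.123

Apply Bayes' rule sequentially, carrying P(aggressive) forward.
After 'raise': P(aggressive) = 0.9·0.1500 / (0.9·0.1500 + 0.85·0.8500) ≈ 0.1574
After 'raise': P(aggressive) = 0.9·0.1574 / (0.9·0.1574 + 0.85·0.8426) ≈ 0.1652
After 'raise': P(aggressive) = 0.9·0.1652 / (0.9·0.1652 + 0.85·0.8348) ≈ 0.1732
After 'fold-or-call': P(aggressive) = 0.1·0.1732 / (0.1·0.1732 + 0.15·0.8268) ≈ 0.1225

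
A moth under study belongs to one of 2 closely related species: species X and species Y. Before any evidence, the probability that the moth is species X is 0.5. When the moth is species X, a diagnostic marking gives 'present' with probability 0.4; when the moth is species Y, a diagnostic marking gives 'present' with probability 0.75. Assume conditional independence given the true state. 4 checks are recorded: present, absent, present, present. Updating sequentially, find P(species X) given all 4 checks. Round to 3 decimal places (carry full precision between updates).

0.267

After 'present': P(species X) = 0.4·0.5000 / (0.4·0.5000 + 0.75·0.5000) ≈ 0.3478
After 'absent': P(species X) = 0.6·0.3478 / (0.6·0.3478 + 0.25·0.6522) ≈ 0.5614
After 'present': P(species X) = 0.4·0.5614 / (0.4·0.5614 + 0.75·0.4386) ≈ 0.4057
After 'present': P(species X) = 0.4·0.4057 / (0.4·0.4057 + 0.75·0.5943) ≈ 0.2669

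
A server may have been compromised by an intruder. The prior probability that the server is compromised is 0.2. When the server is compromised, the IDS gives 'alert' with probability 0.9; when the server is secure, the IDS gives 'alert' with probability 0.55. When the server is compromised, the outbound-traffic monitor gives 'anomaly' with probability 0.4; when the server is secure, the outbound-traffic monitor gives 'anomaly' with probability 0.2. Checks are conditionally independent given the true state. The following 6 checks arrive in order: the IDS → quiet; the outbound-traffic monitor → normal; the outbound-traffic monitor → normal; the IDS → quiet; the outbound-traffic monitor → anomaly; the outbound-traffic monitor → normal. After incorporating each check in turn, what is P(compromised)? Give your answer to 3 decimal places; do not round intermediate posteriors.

After the IDS='quiet': P(compromised) = 0.1·0.2000 / (0.1·0.2000 + 0.45·0.8000) ≈ 0.0526
After the outbound-traffic monitor='normal': P(compromised) = 0.6·0.0526 / (0.6·0.0526 + 0.8·0.9474) ≈ 0.0400
After the outbound-traffic monitor='normal': P(compromised) = 0.6·0.0400 / (0.6·0.0400 + 0.8·0.9600) ≈ 0.0303
After the IDS='quiet': P(compromised) = 0.1·0.0303 / (0.1·0.0303 + 0.45·0.9697) ≈ 0.0069
After the outbound-traffic monitor='anomaly': P(compromised) = 0.4·0.0069 / (0.4·0.0069 + 0.2·0.9931) ≈ 0.0137
After the outbound-traffic monitor='normal': P(compromised) = 0.6·0.0137 / (0.6·0.0137 + 0.8·0.9863) ≈ 0.0103

0.010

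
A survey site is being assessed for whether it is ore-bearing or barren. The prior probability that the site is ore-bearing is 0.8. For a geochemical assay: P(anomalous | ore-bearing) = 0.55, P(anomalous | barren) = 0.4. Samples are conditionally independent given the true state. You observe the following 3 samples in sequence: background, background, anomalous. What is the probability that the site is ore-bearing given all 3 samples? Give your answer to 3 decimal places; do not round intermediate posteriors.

After 'background': P(ore) = 0.45·0.8000 / (0.45·0.8000 + 0.6·0.2000) ≈ 0.7500
After 'background': P(ore) = 0.45·0.7500 / (0.45·0.7500 + 0.6·0.2500) ≈ 0.6923
After 'anomalous': P(ore) = 0.55·0.6923 / (0.55·0.6923 + 0.4·0.3077) ≈ 0.7557

0.756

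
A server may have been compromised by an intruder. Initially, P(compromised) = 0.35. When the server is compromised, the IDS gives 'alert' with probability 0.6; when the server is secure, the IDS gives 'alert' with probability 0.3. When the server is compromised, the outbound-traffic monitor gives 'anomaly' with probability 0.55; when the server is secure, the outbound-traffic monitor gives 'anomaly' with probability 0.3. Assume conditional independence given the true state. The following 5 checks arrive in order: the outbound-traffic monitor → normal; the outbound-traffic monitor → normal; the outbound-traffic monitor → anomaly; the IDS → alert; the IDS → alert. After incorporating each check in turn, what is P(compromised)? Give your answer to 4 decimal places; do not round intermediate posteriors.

After the outbound-traffic monitor='normal': P(compromised) = 0.45·0.3500 / (0.45·0.3500 + 0.7·0.6500) ≈ 0.2571
After the outbound-traffic monitor='normal': P(compromised) = 0.45·0.2571 / (0.45·0.2571 + 0.7·0.7429) ≈ 0.1820
After the outbound-traffic monitor='anomaly': P(compromised) = 0.55·0.1820 / (0.55·0.1820 + 0.3·0.8180) ≈ 0.2898
After the IDS='alert': P(compromised) = 0.6·0.2898 / (0.6·0.2898 + 0.3·0.7102) ≈ 0.4493
After the IDS='alert': P(compromised) = 0.6·0.4493 / (0.6·0.4493 + 0.3·0.5507) ≈ 0.6200

0.6200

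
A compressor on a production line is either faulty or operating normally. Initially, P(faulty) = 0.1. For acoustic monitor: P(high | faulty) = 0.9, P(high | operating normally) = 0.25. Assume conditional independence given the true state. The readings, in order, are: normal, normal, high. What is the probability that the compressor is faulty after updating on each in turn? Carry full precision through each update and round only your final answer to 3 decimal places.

After 'normal': P(faulty) = 0.1·0.1000 / (0.1·0.1000 + 0.75·0.9000) ≈ 0.0146
After 'normal': P(faulty) = 0.1·0.0146 / (0.1·0.0146 + 0.75·0.9854) ≈ 0.0020
After 'high': P(faulty) = 0.9·0.0020 / (0.9·0.0020 + 0.25·0.9980) ≈ 0.0071

0.007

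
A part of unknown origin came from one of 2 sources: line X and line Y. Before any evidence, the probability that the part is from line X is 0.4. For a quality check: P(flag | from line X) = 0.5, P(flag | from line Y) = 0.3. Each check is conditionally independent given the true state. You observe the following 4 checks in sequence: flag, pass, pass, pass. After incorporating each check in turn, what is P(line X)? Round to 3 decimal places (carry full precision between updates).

After 'flag': P(line X) = 0.5·0.4000 / (0.5·0.4000 + 0.3·0.6000) ≈ 0.5263
After 'pass': P(line X) = 0.5·0.5263 / (0.5·0.5263 + 0.7·0.4737) ≈ 0.4425
After 'pass': P(line X) = 0.5·0.4425 / (0.5·0.4425 + 0.7·0.5575) ≈ 0.3618
After 'pass': P(line X) = 0.5·0.3618 / (0.5·0.3618 + 0.7·0.6382) ≈ 0.2882

0.288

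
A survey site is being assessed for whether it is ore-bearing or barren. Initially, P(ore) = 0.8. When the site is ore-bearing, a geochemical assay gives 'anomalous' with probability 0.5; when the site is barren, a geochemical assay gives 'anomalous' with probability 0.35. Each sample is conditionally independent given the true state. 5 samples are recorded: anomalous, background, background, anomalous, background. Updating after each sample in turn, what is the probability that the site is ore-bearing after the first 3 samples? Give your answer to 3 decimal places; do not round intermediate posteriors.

Apply Bayes' rule sequentially, carrying P(ore) forward.
After 'anomalous': P(ore) = 0.5·0.8000 / (0.5·0.8000 + 0.35·0.2000) ≈ 0.8511
After 'background': P(ore) = 0.5·0.8511 / (0.5·0.8511 + 0.65·0.1489) ≈ 0.8147
After 'background': P(ore) = 0.5·0.8147 / (0.5·0.8147 + 0.65·0.1853) ≈ 0.7718

0.772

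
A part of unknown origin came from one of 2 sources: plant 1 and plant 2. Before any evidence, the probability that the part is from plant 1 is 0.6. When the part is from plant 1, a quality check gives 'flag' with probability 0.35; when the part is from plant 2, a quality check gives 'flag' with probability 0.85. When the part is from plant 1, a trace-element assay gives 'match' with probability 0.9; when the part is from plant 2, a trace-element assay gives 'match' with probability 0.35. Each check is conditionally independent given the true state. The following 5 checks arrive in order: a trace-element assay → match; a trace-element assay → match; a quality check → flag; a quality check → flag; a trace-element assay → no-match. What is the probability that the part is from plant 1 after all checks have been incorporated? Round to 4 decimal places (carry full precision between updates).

Apply Bayes' rule sequentially, carrying P(plant 1) forward.
After a trace-element assay='match': P(plant 1) = 0.9·0.6000 / (0.9·0.6000 + 0.35·0.4000) ≈ 0.7941
After a trace-element assay='match': P(plant 1) = 0.9·0.7941 / (0.9·0.7941 + 0.35·0.2059) ≈ 0.9084
After a quality check='flag': P(plant 1) = 0.35·0.9084 / (0.35·0.9084 + 0.85·0.0916) ≈ 0.8033
After a quality check='flag': P(plant 1) = 0.35·0.8033 / (0.35·0.8033 + 0.85·0.1967) ≈ 0.6271
After a trace-element assay='no-match': P(plant 1) = 0.1·0.6271 / (0.1·0.6271 + 0.65·0.3729) ≈ 0.2055

0.2055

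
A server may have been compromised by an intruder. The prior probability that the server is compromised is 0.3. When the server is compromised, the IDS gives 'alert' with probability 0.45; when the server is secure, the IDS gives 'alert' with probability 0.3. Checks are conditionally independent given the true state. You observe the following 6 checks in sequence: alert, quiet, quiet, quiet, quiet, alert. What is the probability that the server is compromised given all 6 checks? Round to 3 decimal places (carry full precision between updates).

0.269

Each posterior becomes the prior for the next update.
After 'alert': P(compromised) = 0.45·0.3000 / (0.45·0.3000 + 0.3·0.7000) ≈ 0.3913
After 'quiet': P(compromised) = 0.55·0.3913 / (0.55·0.3913 + 0.7·0.6087) ≈ 0.3356
After 'quiet': P(compromised) = 0.55·0.3356 / (0.55·0.3356 + 0.7·0.6644) ≈ 0.2841
After 'quiet': P(compromised) = 0.55·0.2841 / (0.55·0.2841 + 0.7·0.7159) ≈ 0.2377
After 'quiet': P(compromised) = 0.55·0.2377 / (0.55·0.2377 + 0.7·0.7623) ≈ 0.1968
After 'alert': P(compromised) = 0.45·0.1968 / (0.45·0.1968 + 0.3·0.8032) ≈ 0.2687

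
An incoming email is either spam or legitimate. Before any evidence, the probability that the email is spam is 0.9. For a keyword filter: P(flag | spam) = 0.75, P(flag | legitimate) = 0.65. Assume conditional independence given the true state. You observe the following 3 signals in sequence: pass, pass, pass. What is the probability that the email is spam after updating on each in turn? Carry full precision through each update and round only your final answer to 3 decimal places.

0.766

After 'pass': P(spam) = 0.25·0.9000 / (0.25·0.9000 + 0.35·0.1000) ≈ 0.8654
After 'pass': P(spam) = 0.25·0.8654 / (0.25·0.8654 + 0.35·0.1346) ≈ 0.8212
After 'pass': P(spam) = 0.25·0.8212 / (0.25·0.8212 + 0.35·0.1788) ≈ 0.7663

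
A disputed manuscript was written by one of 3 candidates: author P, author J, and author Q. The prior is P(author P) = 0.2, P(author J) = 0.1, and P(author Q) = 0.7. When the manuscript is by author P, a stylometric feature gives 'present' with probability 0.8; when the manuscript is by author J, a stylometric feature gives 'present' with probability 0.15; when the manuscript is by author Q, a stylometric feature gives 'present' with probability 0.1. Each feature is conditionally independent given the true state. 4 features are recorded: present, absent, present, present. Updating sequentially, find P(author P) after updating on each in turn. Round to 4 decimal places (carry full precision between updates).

0.9571

After 'present': normaliser = 0.8·0.2000 + 0.15·0.1000 + 0.1·0.7000; P(author P) ≈ 0.6531, P(author J) ≈ 0.0612, P(author Q) ≈ 0.2857
After 'absent': normaliser = 0.2·0.6531 + 0.85·0.0612 + 0.9·0.2857; P(author P) ≈ 0.2970, P(author J) ≈ 0.1183, P(author Q) ≈ 0.5847
After 'present': normaliser = 0.8·0.2970 + 0.15·0.1183 + 0.1·0.5847; P(author P) ≈ 0.7571, P(author J) ≈ 0.0566, P(author Q) ≈ 0.1863
After 'present': normaliser = 0.8·0.7571 + 0.15·0.0566 + 0.1·0.1863; P(author P) ≈ 0.9571, P(author J) ≈ 0.0134, P(author Q) ≈ 0.0294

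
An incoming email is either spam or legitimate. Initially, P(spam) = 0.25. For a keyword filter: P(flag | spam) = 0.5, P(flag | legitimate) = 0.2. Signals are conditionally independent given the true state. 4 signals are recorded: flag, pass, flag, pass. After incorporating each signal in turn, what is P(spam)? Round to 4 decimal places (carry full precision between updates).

0.4487

After 'flag': P(spam) = 0.5·0.2500 / (0.5·0.2500 + 0.2·0.7500) ≈ 0.4545
After 'pass': P(spam) = 0.5·0.4545 / (0.5·0.4545 + 0.8·0.5455) ≈ 0.3425
After 'flag': P(spam) = 0.5·0.3425 / (0.5·0.3425 + 0.2·0.6575) ≈ 0.5656
After 'pass': P(spam) = 0.5·0.5656 / (0.5·0.5656 + 0.8·0.4344) ≈ 0.4487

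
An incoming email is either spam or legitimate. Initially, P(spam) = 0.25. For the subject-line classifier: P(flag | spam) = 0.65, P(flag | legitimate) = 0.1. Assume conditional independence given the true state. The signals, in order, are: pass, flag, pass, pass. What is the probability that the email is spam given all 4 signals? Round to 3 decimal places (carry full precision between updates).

After 'pass': P(spam) = 0.35·0.2500 / (0.35·0.2500 + 0.9·0.7500) ≈ 0.1148
After 'flag': P(spam) = 0.65·0.1148 / (0.65·0.1148 + 0.1·0.8852) ≈ 0.4573
After 'pass': P(spam) = 0.35·0.4573 / (0.35·0.4573 + 0.9·0.5427) ≈ 0.2468
After 'pass': P(spam) = 0.35·0.2468 / (0.35·0.2468 + 0.9·0.7532) ≈ 0.1130

0.113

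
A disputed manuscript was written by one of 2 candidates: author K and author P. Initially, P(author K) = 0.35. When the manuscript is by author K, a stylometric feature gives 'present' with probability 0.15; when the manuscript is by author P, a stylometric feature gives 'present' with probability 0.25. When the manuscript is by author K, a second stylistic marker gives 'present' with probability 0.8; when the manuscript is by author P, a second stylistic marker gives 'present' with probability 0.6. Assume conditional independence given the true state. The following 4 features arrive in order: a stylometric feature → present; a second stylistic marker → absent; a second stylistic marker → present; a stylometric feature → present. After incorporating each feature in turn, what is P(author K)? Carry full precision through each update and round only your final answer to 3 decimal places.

0.114

After a stylometric feature='present': P(author K) = 0.15·0.3500 / (0.15·0.3500 + 0.25·0.6500) ≈ 0.2442
After a second stylistic marker='absent': P(author K) = 0.2·0.2442 / (0.2·0.2442 + 0.4·0.7558) ≈ 0.1391
After a second stylistic marker='present': P(author K) = 0.8·0.1391 / (0.8·0.1391 + 0.6·0.8609) ≈ 0.1772
After a stylometric feature='present': P(author K) = 0.15·0.1772 / (0.15·0.1772 + 0.25·0.8228) ≈ 0.1144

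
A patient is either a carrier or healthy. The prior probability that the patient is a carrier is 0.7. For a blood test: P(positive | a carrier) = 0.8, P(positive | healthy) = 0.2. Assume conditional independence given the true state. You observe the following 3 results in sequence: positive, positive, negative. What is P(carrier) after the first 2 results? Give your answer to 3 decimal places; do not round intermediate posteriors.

0.974

After 'positive': P(carrier) = 0.8·0.7000 / (0.8·0.7000 + 0.2·0.3000) ≈ 0.9032
After 'positive': P(carrier) = 0.8·0.9032 / (0.8·0.9032 + 0.2·0.0968) ≈ 0.9739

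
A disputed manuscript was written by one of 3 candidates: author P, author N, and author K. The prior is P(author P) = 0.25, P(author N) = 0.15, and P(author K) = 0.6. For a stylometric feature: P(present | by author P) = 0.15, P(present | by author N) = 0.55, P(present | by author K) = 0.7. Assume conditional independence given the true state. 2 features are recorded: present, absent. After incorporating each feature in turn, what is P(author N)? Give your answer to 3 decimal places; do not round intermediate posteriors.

After 'present': normaliser = 0.15·0.2500 + 0.55·0.1500 + 0.7·0.6000; P(author P) ≈ 0.0694, P(author N) ≈ 0.1528, P(author K) ≈ 0.7778
After 'absent': normaliser = 0.85·0.0694 + 0.45·0.1528 + 0.3·0.7778; P(author P) ≈ 0.1635, P(author N) ≈ 0.1904, P(author K) ≈ 0.6462

0.190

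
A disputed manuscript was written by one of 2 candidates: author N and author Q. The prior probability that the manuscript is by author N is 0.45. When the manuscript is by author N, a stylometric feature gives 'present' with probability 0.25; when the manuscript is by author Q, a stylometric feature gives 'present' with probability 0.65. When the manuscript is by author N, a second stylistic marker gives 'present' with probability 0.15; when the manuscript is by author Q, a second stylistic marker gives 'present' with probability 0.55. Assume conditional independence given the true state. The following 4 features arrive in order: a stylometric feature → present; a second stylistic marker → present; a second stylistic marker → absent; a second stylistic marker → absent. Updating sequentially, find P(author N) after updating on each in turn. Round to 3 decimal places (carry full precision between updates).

After a stylometric feature='present': P(author N) = 0.25·0.4500 / (0.25·0.4500 + 0.65·0.5500) ≈ 0.2394
After a second stylistic marker='present': P(author N) = 0.15·0.2394 / (0.15·0.2394 + 0.55·0.7606) ≈ 0.0790
After a second stylistic marker='absent': P(author N) = 0.85·0.0790 / (0.85·0.0790 + 0.45·0.9210) ≈ 0.1395
After a second stylistic marker='absent': P(author N) = 0.85·0.1395 / (0.85·0.1395 + 0.45·0.8605) ≈ 0.2344

0.234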